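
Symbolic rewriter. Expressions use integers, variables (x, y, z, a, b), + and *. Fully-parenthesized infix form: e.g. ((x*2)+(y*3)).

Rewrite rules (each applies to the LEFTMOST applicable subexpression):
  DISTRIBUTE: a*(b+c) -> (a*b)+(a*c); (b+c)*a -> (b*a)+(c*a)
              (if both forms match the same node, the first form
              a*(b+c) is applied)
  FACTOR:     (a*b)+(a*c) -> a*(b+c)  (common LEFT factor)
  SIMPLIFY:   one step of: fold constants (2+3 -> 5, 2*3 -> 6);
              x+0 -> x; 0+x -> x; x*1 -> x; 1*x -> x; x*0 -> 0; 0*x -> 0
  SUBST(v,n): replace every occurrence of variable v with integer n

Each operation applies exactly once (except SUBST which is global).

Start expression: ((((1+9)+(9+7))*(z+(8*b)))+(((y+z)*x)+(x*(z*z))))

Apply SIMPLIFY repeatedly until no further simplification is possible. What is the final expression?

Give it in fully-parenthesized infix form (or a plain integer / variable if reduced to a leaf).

Start: ((((1+9)+(9+7))*(z+(8*b)))+(((y+z)*x)+(x*(z*z))))
Step 1: at LLL: (1+9) -> 10; overall: ((((1+9)+(9+7))*(z+(8*b)))+(((y+z)*x)+(x*(z*z)))) -> (((10+(9+7))*(z+(8*b)))+(((y+z)*x)+(x*(z*z))))
Step 2: at LLR: (9+7) -> 16; overall: (((10+(9+7))*(z+(8*b)))+(((y+z)*x)+(x*(z*z)))) -> (((10+16)*(z+(8*b)))+(((y+z)*x)+(x*(z*z))))
Step 3: at LL: (10+16) -> 26; overall: (((10+16)*(z+(8*b)))+(((y+z)*x)+(x*(z*z)))) -> ((26*(z+(8*b)))+(((y+z)*x)+(x*(z*z))))
Fixed point: ((26*(z+(8*b)))+(((y+z)*x)+(x*(z*z))))

Answer: ((26*(z+(8*b)))+(((y+z)*x)+(x*(z*z))))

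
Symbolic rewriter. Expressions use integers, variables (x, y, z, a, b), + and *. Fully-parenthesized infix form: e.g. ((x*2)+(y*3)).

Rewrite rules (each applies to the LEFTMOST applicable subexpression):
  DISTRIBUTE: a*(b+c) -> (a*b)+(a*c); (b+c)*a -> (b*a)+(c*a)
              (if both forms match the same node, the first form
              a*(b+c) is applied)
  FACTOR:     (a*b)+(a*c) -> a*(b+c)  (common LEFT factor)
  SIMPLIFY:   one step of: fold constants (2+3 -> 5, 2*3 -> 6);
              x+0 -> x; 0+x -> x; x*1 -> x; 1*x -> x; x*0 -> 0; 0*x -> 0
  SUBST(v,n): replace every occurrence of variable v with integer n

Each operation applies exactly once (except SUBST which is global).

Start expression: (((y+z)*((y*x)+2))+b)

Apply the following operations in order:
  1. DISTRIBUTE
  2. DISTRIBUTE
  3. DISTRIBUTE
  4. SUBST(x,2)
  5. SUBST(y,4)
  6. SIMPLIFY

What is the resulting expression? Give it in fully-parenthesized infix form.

Answer: ((((4*8)+(z*(4*2)))+((4*2)+(z*2)))+b)

Derivation:
Start: (((y+z)*((y*x)+2))+b)
Apply DISTRIBUTE at L (target: ((y+z)*((y*x)+2))): (((y+z)*((y*x)+2))+b) -> ((((y+z)*(y*x))+((y+z)*2))+b)
Apply DISTRIBUTE at LL (target: ((y+z)*(y*x))): ((((y+z)*(y*x))+((y+z)*2))+b) -> ((((y*(y*x))+(z*(y*x)))+((y+z)*2))+b)
Apply DISTRIBUTE at LR (target: ((y+z)*2)): ((((y*(y*x))+(z*(y*x)))+((y+z)*2))+b) -> ((((y*(y*x))+(z*(y*x)))+((y*2)+(z*2)))+b)
Apply SUBST(x,2): ((((y*(y*x))+(z*(y*x)))+((y*2)+(z*2)))+b) -> ((((y*(y*2))+(z*(y*2)))+((y*2)+(z*2)))+b)
Apply SUBST(y,4): ((((y*(y*2))+(z*(y*2)))+((y*2)+(z*2)))+b) -> ((((4*(4*2))+(z*(4*2)))+((4*2)+(z*2)))+b)
Apply SIMPLIFY at LLLR (target: (4*2)): ((((4*(4*2))+(z*(4*2)))+((4*2)+(z*2)))+b) -> ((((4*8)+(z*(4*2)))+((4*2)+(z*2)))+b)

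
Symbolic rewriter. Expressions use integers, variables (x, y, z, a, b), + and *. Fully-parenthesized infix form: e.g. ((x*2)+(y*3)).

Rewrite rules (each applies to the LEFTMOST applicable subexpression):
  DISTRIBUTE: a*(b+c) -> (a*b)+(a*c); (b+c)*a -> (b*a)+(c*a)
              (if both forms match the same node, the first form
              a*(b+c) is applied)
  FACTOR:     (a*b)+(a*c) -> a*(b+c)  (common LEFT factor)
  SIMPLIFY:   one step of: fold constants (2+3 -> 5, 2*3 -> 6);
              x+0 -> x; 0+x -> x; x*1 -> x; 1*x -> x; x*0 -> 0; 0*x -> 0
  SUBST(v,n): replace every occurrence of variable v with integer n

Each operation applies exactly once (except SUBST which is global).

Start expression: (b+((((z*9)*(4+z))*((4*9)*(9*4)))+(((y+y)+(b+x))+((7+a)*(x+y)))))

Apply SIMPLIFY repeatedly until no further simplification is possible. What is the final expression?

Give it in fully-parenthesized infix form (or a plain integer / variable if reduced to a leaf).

Answer: (b+((((z*9)*(4+z))*1296)+(((y+y)+(b+x))+((7+a)*(x+y)))))

Derivation:
Start: (b+((((z*9)*(4+z))*((4*9)*(9*4)))+(((y+y)+(b+x))+((7+a)*(x+y)))))
Step 1: at RLRL: (4*9) -> 36; overall: (b+((((z*9)*(4+z))*((4*9)*(9*4)))+(((y+y)+(b+x))+((7+a)*(x+y))))) -> (b+((((z*9)*(4+z))*(36*(9*4)))+(((y+y)+(b+x))+((7+a)*(x+y)))))
Step 2: at RLRR: (9*4) -> 36; overall: (b+((((z*9)*(4+z))*(36*(9*4)))+(((y+y)+(b+x))+((7+a)*(x+y))))) -> (b+((((z*9)*(4+z))*(36*36))+(((y+y)+(b+x))+((7+a)*(x+y)))))
Step 3: at RLR: (36*36) -> 1296; overall: (b+((((z*9)*(4+z))*(36*36))+(((y+y)+(b+x))+((7+a)*(x+y))))) -> (b+((((z*9)*(4+z))*1296)+(((y+y)+(b+x))+((7+a)*(x+y)))))
Fixed point: (b+((((z*9)*(4+z))*1296)+(((y+y)+(b+x))+((7+a)*(x+y)))))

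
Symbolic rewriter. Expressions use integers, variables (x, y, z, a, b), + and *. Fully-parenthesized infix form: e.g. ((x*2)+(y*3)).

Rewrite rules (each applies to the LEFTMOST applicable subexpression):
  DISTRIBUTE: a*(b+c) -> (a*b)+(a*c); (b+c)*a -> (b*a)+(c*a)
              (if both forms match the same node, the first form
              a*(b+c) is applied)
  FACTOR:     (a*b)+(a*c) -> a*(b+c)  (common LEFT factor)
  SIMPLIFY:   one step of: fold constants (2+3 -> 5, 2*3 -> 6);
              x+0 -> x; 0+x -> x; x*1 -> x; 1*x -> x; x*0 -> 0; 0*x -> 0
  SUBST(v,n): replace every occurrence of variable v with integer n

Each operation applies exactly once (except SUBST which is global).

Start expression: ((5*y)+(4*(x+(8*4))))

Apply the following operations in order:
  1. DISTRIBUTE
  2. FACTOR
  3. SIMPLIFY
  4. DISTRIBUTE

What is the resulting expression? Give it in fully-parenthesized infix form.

Answer: ((5*y)+((4*x)+(4*32)))

Derivation:
Start: ((5*y)+(4*(x+(8*4))))
Apply DISTRIBUTE at R (target: (4*(x+(8*4)))): ((5*y)+(4*(x+(8*4)))) -> ((5*y)+((4*x)+(4*(8*4))))
Apply FACTOR at R (target: ((4*x)+(4*(8*4)))): ((5*y)+((4*x)+(4*(8*4)))) -> ((5*y)+(4*(x+(8*4))))
Apply SIMPLIFY at RRR (target: (8*4)): ((5*y)+(4*(x+(8*4)))) -> ((5*y)+(4*(x+32)))
Apply DISTRIBUTE at R (target: (4*(x+32))): ((5*y)+(4*(x+32))) -> ((5*y)+((4*x)+(4*32)))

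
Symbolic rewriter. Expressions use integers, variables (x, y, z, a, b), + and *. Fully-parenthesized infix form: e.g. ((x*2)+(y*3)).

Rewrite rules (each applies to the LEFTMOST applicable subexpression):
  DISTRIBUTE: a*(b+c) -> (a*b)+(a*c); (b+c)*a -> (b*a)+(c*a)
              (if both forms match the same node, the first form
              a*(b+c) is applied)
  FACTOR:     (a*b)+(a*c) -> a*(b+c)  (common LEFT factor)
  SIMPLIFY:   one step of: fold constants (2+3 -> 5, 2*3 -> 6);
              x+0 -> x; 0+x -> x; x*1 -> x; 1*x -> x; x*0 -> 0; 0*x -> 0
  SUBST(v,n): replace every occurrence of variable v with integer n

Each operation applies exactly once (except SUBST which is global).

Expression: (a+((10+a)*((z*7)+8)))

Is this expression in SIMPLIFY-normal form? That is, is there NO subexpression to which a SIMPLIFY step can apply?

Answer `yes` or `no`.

Answer: yes

Derivation:
Expression: (a+((10+a)*((z*7)+8)))
Scanning for simplifiable subexpressions (pre-order)...
  at root: (a+((10+a)*((z*7)+8))) (not simplifiable)
  at R: ((10+a)*((z*7)+8)) (not simplifiable)
  at RL: (10+a) (not simplifiable)
  at RR: ((z*7)+8) (not simplifiable)
  at RRL: (z*7) (not simplifiable)
Result: no simplifiable subexpression found -> normal form.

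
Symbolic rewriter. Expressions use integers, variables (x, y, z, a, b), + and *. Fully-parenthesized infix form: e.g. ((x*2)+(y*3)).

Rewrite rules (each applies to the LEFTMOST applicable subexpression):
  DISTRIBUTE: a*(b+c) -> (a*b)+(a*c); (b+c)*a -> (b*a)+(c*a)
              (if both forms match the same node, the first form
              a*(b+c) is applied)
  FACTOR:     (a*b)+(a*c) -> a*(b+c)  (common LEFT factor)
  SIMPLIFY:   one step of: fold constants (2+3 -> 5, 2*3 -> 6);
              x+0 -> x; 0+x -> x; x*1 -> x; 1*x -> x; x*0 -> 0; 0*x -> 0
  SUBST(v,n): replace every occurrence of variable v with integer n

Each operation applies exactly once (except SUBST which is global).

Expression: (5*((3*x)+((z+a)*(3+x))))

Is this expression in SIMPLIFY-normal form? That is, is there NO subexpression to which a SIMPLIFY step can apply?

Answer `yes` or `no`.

Expression: (5*((3*x)+((z+a)*(3+x))))
Scanning for simplifiable subexpressions (pre-order)...
  at root: (5*((3*x)+((z+a)*(3+x)))) (not simplifiable)
  at R: ((3*x)+((z+a)*(3+x))) (not simplifiable)
  at RL: (3*x) (not simplifiable)
  at RR: ((z+a)*(3+x)) (not simplifiable)
  at RRL: (z+a) (not simplifiable)
  at RRR: (3+x) (not simplifiable)
Result: no simplifiable subexpression found -> normal form.

Answer: yes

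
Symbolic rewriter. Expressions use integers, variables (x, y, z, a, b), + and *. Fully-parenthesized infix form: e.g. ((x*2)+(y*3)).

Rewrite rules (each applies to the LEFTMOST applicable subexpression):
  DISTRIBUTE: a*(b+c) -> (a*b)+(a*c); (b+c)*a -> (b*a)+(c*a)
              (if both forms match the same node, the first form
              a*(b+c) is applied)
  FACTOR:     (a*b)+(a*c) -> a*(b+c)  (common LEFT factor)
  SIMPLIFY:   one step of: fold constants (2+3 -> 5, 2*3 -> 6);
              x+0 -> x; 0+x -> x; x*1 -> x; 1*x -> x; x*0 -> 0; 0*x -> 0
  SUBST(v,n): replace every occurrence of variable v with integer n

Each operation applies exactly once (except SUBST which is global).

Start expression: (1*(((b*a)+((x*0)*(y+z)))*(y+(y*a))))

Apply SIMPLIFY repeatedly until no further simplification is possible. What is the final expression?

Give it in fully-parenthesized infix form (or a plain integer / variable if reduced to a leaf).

Answer: ((b*a)*(y+(y*a)))

Derivation:
Start: (1*(((b*a)+((x*0)*(y+z)))*(y+(y*a))))
Step 1: at root: (1*(((b*a)+((x*0)*(y+z)))*(y+(y*a)))) -> (((b*a)+((x*0)*(y+z)))*(y+(y*a))); overall: (1*(((b*a)+((x*0)*(y+z)))*(y+(y*a)))) -> (((b*a)+((x*0)*(y+z)))*(y+(y*a)))
Step 2: at LRL: (x*0) -> 0; overall: (((b*a)+((x*0)*(y+z)))*(y+(y*a))) -> (((b*a)+(0*(y+z)))*(y+(y*a)))
Step 3: at LR: (0*(y+z)) -> 0; overall: (((b*a)+(0*(y+z)))*(y+(y*a))) -> (((b*a)+0)*(y+(y*a)))
Step 4: at L: ((b*a)+0) -> (b*a); overall: (((b*a)+0)*(y+(y*a))) -> ((b*a)*(y+(y*a)))
Fixed point: ((b*a)*(y+(y*a)))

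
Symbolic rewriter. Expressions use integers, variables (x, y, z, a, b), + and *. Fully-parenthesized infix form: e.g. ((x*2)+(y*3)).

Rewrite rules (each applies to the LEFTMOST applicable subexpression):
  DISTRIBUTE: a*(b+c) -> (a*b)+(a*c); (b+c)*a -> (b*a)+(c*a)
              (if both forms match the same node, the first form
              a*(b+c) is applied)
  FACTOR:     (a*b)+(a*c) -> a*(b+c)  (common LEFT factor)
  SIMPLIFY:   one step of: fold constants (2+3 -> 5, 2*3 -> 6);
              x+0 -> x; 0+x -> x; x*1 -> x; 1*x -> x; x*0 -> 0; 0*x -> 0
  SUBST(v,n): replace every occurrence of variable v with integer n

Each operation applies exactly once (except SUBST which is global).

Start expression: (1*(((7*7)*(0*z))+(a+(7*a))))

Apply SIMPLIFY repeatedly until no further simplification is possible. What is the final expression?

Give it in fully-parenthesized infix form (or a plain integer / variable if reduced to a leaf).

Start: (1*(((7*7)*(0*z))+(a+(7*a))))
Step 1: at root: (1*(((7*7)*(0*z))+(a+(7*a)))) -> (((7*7)*(0*z))+(a+(7*a))); overall: (1*(((7*7)*(0*z))+(a+(7*a)))) -> (((7*7)*(0*z))+(a+(7*a)))
Step 2: at LL: (7*7) -> 49; overall: (((7*7)*(0*z))+(a+(7*a))) -> ((49*(0*z))+(a+(7*a)))
Step 3: at LR: (0*z) -> 0; overall: ((49*(0*z))+(a+(7*a))) -> ((49*0)+(a+(7*a)))
Step 4: at L: (49*0) -> 0; overall: ((49*0)+(a+(7*a))) -> (0+(a+(7*a)))
Step 5: at root: (0+(a+(7*a))) -> (a+(7*a)); overall: (0+(a+(7*a))) -> (a+(7*a))
Fixed point: (a+(7*a))

Answer: (a+(7*a))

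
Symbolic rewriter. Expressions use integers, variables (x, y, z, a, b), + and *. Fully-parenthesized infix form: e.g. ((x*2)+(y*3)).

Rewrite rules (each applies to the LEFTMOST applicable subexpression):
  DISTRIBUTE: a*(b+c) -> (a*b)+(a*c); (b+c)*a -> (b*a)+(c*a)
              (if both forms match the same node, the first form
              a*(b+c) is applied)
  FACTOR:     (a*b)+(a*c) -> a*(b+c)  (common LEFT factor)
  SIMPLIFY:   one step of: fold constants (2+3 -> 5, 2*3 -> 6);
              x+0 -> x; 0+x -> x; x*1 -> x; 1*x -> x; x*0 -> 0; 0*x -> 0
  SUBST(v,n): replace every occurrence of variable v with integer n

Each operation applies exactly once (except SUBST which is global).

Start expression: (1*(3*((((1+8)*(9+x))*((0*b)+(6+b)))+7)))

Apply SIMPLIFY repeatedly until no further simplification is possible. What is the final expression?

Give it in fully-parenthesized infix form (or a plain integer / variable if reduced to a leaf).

Answer: (3*(((9*(9+x))*(6+b))+7))

Derivation:
Start: (1*(3*((((1+8)*(9+x))*((0*b)+(6+b)))+7)))
Step 1: at root: (1*(3*((((1+8)*(9+x))*((0*b)+(6+b)))+7))) -> (3*((((1+8)*(9+x))*((0*b)+(6+b)))+7)); overall: (1*(3*((((1+8)*(9+x))*((0*b)+(6+b)))+7))) -> (3*((((1+8)*(9+x))*((0*b)+(6+b)))+7))
Step 2: at RLLL: (1+8) -> 9; overall: (3*((((1+8)*(9+x))*((0*b)+(6+b)))+7)) -> (3*(((9*(9+x))*((0*b)+(6+b)))+7))
Step 3: at RLRL: (0*b) -> 0; overall: (3*(((9*(9+x))*((0*b)+(6+b)))+7)) -> (3*(((9*(9+x))*(0+(6+b)))+7))
Step 4: at RLR: (0+(6+b)) -> (6+b); overall: (3*(((9*(9+x))*(0+(6+b)))+7)) -> (3*(((9*(9+x))*(6+b))+7))
Fixed point: (3*(((9*(9+x))*(6+b))+7))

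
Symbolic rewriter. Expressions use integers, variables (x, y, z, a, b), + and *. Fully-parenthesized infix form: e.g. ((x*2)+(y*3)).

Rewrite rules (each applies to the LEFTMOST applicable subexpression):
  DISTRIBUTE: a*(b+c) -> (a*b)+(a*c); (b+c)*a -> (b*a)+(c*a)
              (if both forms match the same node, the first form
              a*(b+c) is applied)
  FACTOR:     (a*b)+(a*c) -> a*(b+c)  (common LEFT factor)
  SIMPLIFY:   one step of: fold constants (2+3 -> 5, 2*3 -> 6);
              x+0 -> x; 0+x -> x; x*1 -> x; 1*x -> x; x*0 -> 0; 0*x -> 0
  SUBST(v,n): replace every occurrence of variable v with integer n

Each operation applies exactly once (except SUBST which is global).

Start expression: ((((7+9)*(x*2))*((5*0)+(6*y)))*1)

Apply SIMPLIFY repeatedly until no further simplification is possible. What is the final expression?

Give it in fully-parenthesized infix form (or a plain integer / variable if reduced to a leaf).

Start: ((((7+9)*(x*2))*((5*0)+(6*y)))*1)
Step 1: at root: ((((7+9)*(x*2))*((5*0)+(6*y)))*1) -> (((7+9)*(x*2))*((5*0)+(6*y))); overall: ((((7+9)*(x*2))*((5*0)+(6*y)))*1) -> (((7+9)*(x*2))*((5*0)+(6*y)))
Step 2: at LL: (7+9) -> 16; overall: (((7+9)*(x*2))*((5*0)+(6*y))) -> ((16*(x*2))*((5*0)+(6*y)))
Step 3: at RL: (5*0) -> 0; overall: ((16*(x*2))*((5*0)+(6*y))) -> ((16*(x*2))*(0+(6*y)))
Step 4: at R: (0+(6*y)) -> (6*y); overall: ((16*(x*2))*(0+(6*y))) -> ((16*(x*2))*(6*y))
Fixed point: ((16*(x*2))*(6*y))

Answer: ((16*(x*2))*(6*y))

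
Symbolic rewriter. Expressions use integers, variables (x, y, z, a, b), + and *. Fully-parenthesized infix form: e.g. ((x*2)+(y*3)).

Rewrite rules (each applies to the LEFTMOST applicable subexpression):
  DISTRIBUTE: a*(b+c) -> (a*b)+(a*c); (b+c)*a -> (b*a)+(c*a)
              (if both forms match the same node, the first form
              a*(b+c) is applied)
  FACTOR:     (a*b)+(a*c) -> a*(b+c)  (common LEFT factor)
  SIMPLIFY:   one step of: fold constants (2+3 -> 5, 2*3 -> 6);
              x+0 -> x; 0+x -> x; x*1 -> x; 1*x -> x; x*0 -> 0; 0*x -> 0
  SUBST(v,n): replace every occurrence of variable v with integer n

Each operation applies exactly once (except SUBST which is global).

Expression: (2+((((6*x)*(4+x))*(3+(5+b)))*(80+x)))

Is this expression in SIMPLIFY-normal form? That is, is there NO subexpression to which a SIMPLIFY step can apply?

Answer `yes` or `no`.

Expression: (2+((((6*x)*(4+x))*(3+(5+b)))*(80+x)))
Scanning for simplifiable subexpressions (pre-order)...
  at root: (2+((((6*x)*(4+x))*(3+(5+b)))*(80+x))) (not simplifiable)
  at R: ((((6*x)*(4+x))*(3+(5+b)))*(80+x)) (not simplifiable)
  at RL: (((6*x)*(4+x))*(3+(5+b))) (not simplifiable)
  at RLL: ((6*x)*(4+x)) (not simplifiable)
  at RLLL: (6*x) (not simplifiable)
  at RLLR: (4+x) (not simplifiable)
  at RLR: (3+(5+b)) (not simplifiable)
  at RLRR: (5+b) (not simplifiable)
  at RR: (80+x) (not simplifiable)
Result: no simplifiable subexpression found -> normal form.

Answer: yes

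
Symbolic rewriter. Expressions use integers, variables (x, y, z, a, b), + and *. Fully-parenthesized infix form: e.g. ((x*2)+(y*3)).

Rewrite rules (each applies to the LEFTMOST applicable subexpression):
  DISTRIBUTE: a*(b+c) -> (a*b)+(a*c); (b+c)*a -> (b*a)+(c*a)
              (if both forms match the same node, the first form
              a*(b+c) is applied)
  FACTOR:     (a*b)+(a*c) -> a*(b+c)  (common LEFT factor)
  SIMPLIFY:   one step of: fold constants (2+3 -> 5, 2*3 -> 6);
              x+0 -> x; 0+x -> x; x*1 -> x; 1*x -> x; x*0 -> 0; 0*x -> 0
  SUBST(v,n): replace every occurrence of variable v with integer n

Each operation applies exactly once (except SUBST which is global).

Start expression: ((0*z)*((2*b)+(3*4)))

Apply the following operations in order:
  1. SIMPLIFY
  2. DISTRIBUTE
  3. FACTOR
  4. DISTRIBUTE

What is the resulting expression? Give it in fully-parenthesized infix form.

Start: ((0*z)*((2*b)+(3*4)))
Apply SIMPLIFY at L (target: (0*z)): ((0*z)*((2*b)+(3*4))) -> (0*((2*b)+(3*4)))
Apply DISTRIBUTE at root (target: (0*((2*b)+(3*4)))): (0*((2*b)+(3*4))) -> ((0*(2*b))+(0*(3*4)))
Apply FACTOR at root (target: ((0*(2*b))+(0*(3*4)))): ((0*(2*b))+(0*(3*4))) -> (0*((2*b)+(3*4)))
Apply DISTRIBUTE at root (target: (0*((2*b)+(3*4)))): (0*((2*b)+(3*4))) -> ((0*(2*b))+(0*(3*4)))

Answer: ((0*(2*b))+(0*(3*4)))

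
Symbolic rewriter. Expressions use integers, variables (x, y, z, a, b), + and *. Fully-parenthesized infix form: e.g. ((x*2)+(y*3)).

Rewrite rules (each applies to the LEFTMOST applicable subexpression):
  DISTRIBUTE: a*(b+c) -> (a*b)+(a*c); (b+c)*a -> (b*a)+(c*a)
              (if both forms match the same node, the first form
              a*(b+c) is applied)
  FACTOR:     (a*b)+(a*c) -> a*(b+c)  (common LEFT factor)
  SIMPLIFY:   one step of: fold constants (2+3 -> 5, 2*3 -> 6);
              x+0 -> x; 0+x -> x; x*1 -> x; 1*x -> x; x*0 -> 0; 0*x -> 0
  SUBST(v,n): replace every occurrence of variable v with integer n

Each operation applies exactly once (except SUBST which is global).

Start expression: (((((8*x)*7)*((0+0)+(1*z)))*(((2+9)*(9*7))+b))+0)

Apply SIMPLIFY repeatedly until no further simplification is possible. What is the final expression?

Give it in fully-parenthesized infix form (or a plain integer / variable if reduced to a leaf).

Start: (((((8*x)*7)*((0+0)+(1*z)))*(((2+9)*(9*7))+b))+0)
Step 1: at root: (((((8*x)*7)*((0+0)+(1*z)))*(((2+9)*(9*7))+b))+0) -> ((((8*x)*7)*((0+0)+(1*z)))*(((2+9)*(9*7))+b)); overall: (((((8*x)*7)*((0+0)+(1*z)))*(((2+9)*(9*7))+b))+0) -> ((((8*x)*7)*((0+0)+(1*z)))*(((2+9)*(9*7))+b))
Step 2: at LRL: (0+0) -> 0; overall: ((((8*x)*7)*((0+0)+(1*z)))*(((2+9)*(9*7))+b)) -> ((((8*x)*7)*(0+(1*z)))*(((2+9)*(9*7))+b))
Step 3: at LR: (0+(1*z)) -> (1*z); overall: ((((8*x)*7)*(0+(1*z)))*(((2+9)*(9*7))+b)) -> ((((8*x)*7)*(1*z))*(((2+9)*(9*7))+b))
Step 4: at LR: (1*z) -> z; overall: ((((8*x)*7)*(1*z))*(((2+9)*(9*7))+b)) -> ((((8*x)*7)*z)*(((2+9)*(9*7))+b))
Step 5: at RLL: (2+9) -> 11; overall: ((((8*x)*7)*z)*(((2+9)*(9*7))+b)) -> ((((8*x)*7)*z)*((11*(9*7))+b))
Step 6: at RLR: (9*7) -> 63; overall: ((((8*x)*7)*z)*((11*(9*7))+b)) -> ((((8*x)*7)*z)*((11*63)+b))
Step 7: at RL: (11*63) -> 693; overall: ((((8*x)*7)*z)*((11*63)+b)) -> ((((8*x)*7)*z)*(693+b))
Fixed point: ((((8*x)*7)*z)*(693+b))

Answer: ((((8*x)*7)*z)*(693+b))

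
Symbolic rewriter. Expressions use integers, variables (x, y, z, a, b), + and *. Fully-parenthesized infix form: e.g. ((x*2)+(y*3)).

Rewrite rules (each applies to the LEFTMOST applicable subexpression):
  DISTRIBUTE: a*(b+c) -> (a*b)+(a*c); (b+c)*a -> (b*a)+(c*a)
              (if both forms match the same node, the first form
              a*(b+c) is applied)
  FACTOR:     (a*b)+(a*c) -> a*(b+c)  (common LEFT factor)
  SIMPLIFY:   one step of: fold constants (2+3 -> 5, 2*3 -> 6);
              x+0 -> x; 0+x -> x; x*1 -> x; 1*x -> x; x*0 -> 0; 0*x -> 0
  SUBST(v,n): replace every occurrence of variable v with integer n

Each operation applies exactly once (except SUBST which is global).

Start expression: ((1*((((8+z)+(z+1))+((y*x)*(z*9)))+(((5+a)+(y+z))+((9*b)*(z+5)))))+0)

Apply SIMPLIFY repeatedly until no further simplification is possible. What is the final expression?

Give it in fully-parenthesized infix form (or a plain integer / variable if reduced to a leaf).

Start: ((1*((((8+z)+(z+1))+((y*x)*(z*9)))+(((5+a)+(y+z))+((9*b)*(z+5)))))+0)
Step 1: at root: ((1*((((8+z)+(z+1))+((y*x)*(z*9)))+(((5+a)+(y+z))+((9*b)*(z+5)))))+0) -> (1*((((8+z)+(z+1))+((y*x)*(z*9)))+(((5+a)+(y+z))+((9*b)*(z+5))))); overall: ((1*((((8+z)+(z+1))+((y*x)*(z*9)))+(((5+a)+(y+z))+((9*b)*(z+5)))))+0) -> (1*((((8+z)+(z+1))+((y*x)*(z*9)))+(((5+a)+(y+z))+((9*b)*(z+5)))))
Step 2: at root: (1*((((8+z)+(z+1))+((y*x)*(z*9)))+(((5+a)+(y+z))+((9*b)*(z+5))))) -> ((((8+z)+(z+1))+((y*x)*(z*9)))+(((5+a)+(y+z))+((9*b)*(z+5)))); overall: (1*((((8+z)+(z+1))+((y*x)*(z*9)))+(((5+a)+(y+z))+((9*b)*(z+5))))) -> ((((8+z)+(z+1))+((y*x)*(z*9)))+(((5+a)+(y+z))+((9*b)*(z+5))))
Fixed point: ((((8+z)+(z+1))+((y*x)*(z*9)))+(((5+a)+(y+z))+((9*b)*(z+5))))

Answer: ((((8+z)+(z+1))+((y*x)*(z*9)))+(((5+a)+(y+z))+((9*b)*(z+5))))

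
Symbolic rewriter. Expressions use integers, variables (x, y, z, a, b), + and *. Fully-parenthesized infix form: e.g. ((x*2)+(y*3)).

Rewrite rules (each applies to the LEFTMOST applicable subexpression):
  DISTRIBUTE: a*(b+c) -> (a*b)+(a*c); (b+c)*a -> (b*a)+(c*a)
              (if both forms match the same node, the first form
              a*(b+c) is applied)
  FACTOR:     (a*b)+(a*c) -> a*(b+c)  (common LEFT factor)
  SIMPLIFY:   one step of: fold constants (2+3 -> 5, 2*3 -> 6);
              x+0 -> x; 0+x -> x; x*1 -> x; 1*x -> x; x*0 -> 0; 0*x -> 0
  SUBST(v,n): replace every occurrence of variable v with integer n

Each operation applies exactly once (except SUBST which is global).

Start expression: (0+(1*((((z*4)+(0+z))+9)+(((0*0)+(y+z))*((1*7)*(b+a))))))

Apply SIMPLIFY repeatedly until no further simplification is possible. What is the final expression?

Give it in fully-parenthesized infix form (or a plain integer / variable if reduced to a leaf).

Answer: ((((z*4)+z)+9)+((y+z)*(7*(b+a))))

Derivation:
Start: (0+(1*((((z*4)+(0+z))+9)+(((0*0)+(y+z))*((1*7)*(b+a))))))
Step 1: at root: (0+(1*((((z*4)+(0+z))+9)+(((0*0)+(y+z))*((1*7)*(b+a)))))) -> (1*((((z*4)+(0+z))+9)+(((0*0)+(y+z))*((1*7)*(b+a))))); overall: (0+(1*((((z*4)+(0+z))+9)+(((0*0)+(y+z))*((1*7)*(b+a)))))) -> (1*((((z*4)+(0+z))+9)+(((0*0)+(y+z))*((1*7)*(b+a)))))
Step 2: at root: (1*((((z*4)+(0+z))+9)+(((0*0)+(y+z))*((1*7)*(b+a))))) -> ((((z*4)+(0+z))+9)+(((0*0)+(y+z))*((1*7)*(b+a)))); overall: (1*((((z*4)+(0+z))+9)+(((0*0)+(y+z))*((1*7)*(b+a))))) -> ((((z*4)+(0+z))+9)+(((0*0)+(y+z))*((1*7)*(b+a))))
Step 3: at LLR: (0+z) -> z; overall: ((((z*4)+(0+z))+9)+(((0*0)+(y+z))*((1*7)*(b+a)))) -> ((((z*4)+z)+9)+(((0*0)+(y+z))*((1*7)*(b+a))))
Step 4: at RLL: (0*0) -> 0; overall: ((((z*4)+z)+9)+(((0*0)+(y+z))*((1*7)*(b+a)))) -> ((((z*4)+z)+9)+((0+(y+z))*((1*7)*(b+a))))
Step 5: at RL: (0+(y+z)) -> (y+z); overall: ((((z*4)+z)+9)+((0+(y+z))*((1*7)*(b+a)))) -> ((((z*4)+z)+9)+((y+z)*((1*7)*(b+a))))
Step 6: at RRL: (1*7) -> 7; overall: ((((z*4)+z)+9)+((y+z)*((1*7)*(b+a)))) -> ((((z*4)+z)+9)+((y+z)*(7*(b+a))))
Fixed point: ((((z*4)+z)+9)+((y+z)*(7*(b+a))))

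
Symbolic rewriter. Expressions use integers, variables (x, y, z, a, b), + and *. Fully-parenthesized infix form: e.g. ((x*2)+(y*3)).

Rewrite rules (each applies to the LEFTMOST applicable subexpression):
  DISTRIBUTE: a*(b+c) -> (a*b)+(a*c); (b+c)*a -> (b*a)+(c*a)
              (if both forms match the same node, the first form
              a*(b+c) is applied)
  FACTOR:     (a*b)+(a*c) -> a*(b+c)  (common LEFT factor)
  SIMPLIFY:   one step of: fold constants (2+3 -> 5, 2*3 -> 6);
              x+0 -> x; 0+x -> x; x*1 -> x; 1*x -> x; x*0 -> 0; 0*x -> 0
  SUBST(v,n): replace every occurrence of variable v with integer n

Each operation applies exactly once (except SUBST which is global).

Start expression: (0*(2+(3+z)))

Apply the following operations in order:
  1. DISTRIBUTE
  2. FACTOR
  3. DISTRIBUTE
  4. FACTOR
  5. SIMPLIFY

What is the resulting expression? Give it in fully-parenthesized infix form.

Answer: 0

Derivation:
Start: (0*(2+(3+z)))
Apply DISTRIBUTE at root (target: (0*(2+(3+z)))): (0*(2+(3+z))) -> ((0*2)+(0*(3+z)))
Apply FACTOR at root (target: ((0*2)+(0*(3+z)))): ((0*2)+(0*(3+z))) -> (0*(2+(3+z)))
Apply DISTRIBUTE at root (target: (0*(2+(3+z)))): (0*(2+(3+z))) -> ((0*2)+(0*(3+z)))
Apply FACTOR at root (target: ((0*2)+(0*(3+z)))): ((0*2)+(0*(3+z))) -> (0*(2+(3+z)))
Apply SIMPLIFY at root (target: (0*(2+(3+z)))): (0*(2+(3+z))) -> 0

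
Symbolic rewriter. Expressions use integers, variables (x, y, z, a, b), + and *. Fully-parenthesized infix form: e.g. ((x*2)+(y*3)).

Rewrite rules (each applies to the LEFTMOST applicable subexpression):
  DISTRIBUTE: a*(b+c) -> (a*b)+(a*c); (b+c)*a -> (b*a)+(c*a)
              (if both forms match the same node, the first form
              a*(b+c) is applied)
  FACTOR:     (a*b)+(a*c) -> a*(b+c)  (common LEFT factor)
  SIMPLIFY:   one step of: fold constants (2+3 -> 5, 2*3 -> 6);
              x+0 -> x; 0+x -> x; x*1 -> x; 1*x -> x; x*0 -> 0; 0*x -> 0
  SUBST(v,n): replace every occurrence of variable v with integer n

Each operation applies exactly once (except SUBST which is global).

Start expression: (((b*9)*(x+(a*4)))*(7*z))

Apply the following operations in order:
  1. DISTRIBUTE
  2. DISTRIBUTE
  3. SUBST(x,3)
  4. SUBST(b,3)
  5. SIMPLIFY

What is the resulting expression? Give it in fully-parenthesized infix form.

Answer: (((27*3)*(7*z))+(((3*9)*(a*4))*(7*z)))

Derivation:
Start: (((b*9)*(x+(a*4)))*(7*z))
Apply DISTRIBUTE at L (target: ((b*9)*(x+(a*4)))): (((b*9)*(x+(a*4)))*(7*z)) -> ((((b*9)*x)+((b*9)*(a*4)))*(7*z))
Apply DISTRIBUTE at root (target: ((((b*9)*x)+((b*9)*(a*4)))*(7*z))): ((((b*9)*x)+((b*9)*(a*4)))*(7*z)) -> ((((b*9)*x)*(7*z))+(((b*9)*(a*4))*(7*z)))
Apply SUBST(x,3): ((((b*9)*x)*(7*z))+(((b*9)*(a*4))*(7*z))) -> ((((b*9)*3)*(7*z))+(((b*9)*(a*4))*(7*z)))
Apply SUBST(b,3): ((((b*9)*3)*(7*z))+(((b*9)*(a*4))*(7*z))) -> ((((3*9)*3)*(7*z))+(((3*9)*(a*4))*(7*z)))
Apply SIMPLIFY at LLL (target: (3*9)): ((((3*9)*3)*(7*z))+(((3*9)*(a*4))*(7*z))) -> (((27*3)*(7*z))+(((3*9)*(a*4))*(7*z)))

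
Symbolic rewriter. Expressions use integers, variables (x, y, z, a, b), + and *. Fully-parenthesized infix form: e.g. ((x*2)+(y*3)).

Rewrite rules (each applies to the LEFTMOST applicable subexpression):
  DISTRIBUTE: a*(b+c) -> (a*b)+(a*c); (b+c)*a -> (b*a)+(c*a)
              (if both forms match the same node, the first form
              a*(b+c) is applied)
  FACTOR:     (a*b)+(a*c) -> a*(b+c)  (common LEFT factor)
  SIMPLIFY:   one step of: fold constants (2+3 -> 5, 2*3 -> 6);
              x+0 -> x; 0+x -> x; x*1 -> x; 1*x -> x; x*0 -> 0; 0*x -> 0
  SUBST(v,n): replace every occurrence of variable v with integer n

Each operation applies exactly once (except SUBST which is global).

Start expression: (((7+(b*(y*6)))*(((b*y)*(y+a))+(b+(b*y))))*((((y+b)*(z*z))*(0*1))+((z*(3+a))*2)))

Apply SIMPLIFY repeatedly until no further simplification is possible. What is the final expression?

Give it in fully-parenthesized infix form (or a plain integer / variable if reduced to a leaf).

Start: (((7+(b*(y*6)))*(((b*y)*(y+a))+(b+(b*y))))*((((y+b)*(z*z))*(0*1))+((z*(3+a))*2)))
Step 1: at RLR: (0*1) -> 0; overall: (((7+(b*(y*6)))*(((b*y)*(y+a))+(b+(b*y))))*((((y+b)*(z*z))*(0*1))+((z*(3+a))*2))) -> (((7+(b*(y*6)))*(((b*y)*(y+a))+(b+(b*y))))*((((y+b)*(z*z))*0)+((z*(3+a))*2)))
Step 2: at RL: (((y+b)*(z*z))*0) -> 0; overall: (((7+(b*(y*6)))*(((b*y)*(y+a))+(b+(b*y))))*((((y+b)*(z*z))*0)+((z*(3+a))*2))) -> (((7+(b*(y*6)))*(((b*y)*(y+a))+(b+(b*y))))*(0+((z*(3+a))*2)))
Step 3: at R: (0+((z*(3+a))*2)) -> ((z*(3+a))*2); overall: (((7+(b*(y*6)))*(((b*y)*(y+a))+(b+(b*y))))*(0+((z*(3+a))*2))) -> (((7+(b*(y*6)))*(((b*y)*(y+a))+(b+(b*y))))*((z*(3+a))*2))
Fixed point: (((7+(b*(y*6)))*(((b*y)*(y+a))+(b+(b*y))))*((z*(3+a))*2))

Answer: (((7+(b*(y*6)))*(((b*y)*(y+a))+(b+(b*y))))*((z*(3+a))*2))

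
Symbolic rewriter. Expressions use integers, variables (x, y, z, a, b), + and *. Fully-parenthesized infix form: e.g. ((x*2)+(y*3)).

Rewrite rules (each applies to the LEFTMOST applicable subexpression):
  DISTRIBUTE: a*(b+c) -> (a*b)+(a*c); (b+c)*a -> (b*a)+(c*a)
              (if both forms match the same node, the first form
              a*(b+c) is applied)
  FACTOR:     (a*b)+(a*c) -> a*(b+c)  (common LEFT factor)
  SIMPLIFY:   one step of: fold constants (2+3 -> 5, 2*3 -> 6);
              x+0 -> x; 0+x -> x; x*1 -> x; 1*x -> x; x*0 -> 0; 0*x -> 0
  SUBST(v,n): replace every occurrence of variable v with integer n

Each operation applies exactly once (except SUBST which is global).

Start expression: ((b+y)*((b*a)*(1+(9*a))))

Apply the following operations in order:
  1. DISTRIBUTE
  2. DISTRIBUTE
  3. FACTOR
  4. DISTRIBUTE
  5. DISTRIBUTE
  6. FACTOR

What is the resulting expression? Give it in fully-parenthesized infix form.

Answer: ((b*(((b*a)*1)+((b*a)*(9*a))))+(y*((b*a)*(1+(9*a)))))

Derivation:
Start: ((b+y)*((b*a)*(1+(9*a))))
Apply DISTRIBUTE at root (target: ((b+y)*((b*a)*(1+(9*a))))): ((b+y)*((b*a)*(1+(9*a)))) -> ((b*((b*a)*(1+(9*a))))+(y*((b*a)*(1+(9*a)))))
Apply DISTRIBUTE at LR (target: ((b*a)*(1+(9*a)))): ((b*((b*a)*(1+(9*a))))+(y*((b*a)*(1+(9*a))))) -> ((b*(((b*a)*1)+((b*a)*(9*a))))+(y*((b*a)*(1+(9*a)))))
Apply FACTOR at LR (target: (((b*a)*1)+((b*a)*(9*a)))): ((b*(((b*a)*1)+((b*a)*(9*a))))+(y*((b*a)*(1+(9*a))))) -> ((b*((b*a)*(1+(9*a))))+(y*((b*a)*(1+(9*a)))))
Apply DISTRIBUTE at LR (target: ((b*a)*(1+(9*a)))): ((b*((b*a)*(1+(9*a))))+(y*((b*a)*(1+(9*a))))) -> ((b*(((b*a)*1)+((b*a)*(9*a))))+(y*((b*a)*(1+(9*a)))))
Apply DISTRIBUTE at L (target: (b*(((b*a)*1)+((b*a)*(9*a))))): ((b*(((b*a)*1)+((b*a)*(9*a))))+(y*((b*a)*(1+(9*a))))) -> (((b*((b*a)*1))+(b*((b*a)*(9*a))))+(y*((b*a)*(1+(9*a)))))
Apply FACTOR at L (target: ((b*((b*a)*1))+(b*((b*a)*(9*a))))): (((b*((b*a)*1))+(b*((b*a)*(9*a))))+(y*((b*a)*(1+(9*a))))) -> ((b*(((b*a)*1)+((b*a)*(9*a))))+(y*((b*a)*(1+(9*a)))))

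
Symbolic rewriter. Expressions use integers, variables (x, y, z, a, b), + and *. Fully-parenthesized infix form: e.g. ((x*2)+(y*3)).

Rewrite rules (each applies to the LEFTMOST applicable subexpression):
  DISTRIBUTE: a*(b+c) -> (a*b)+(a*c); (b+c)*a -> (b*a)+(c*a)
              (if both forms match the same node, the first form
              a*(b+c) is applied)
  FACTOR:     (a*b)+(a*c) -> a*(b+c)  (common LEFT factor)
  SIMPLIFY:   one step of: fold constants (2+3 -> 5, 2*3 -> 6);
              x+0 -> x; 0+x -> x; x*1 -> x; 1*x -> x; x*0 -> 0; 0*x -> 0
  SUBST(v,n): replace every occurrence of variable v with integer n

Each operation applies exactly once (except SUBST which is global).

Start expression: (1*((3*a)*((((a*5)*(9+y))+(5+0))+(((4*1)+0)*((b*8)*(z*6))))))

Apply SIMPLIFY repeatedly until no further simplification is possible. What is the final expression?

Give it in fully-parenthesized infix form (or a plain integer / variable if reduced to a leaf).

Start: (1*((3*a)*((((a*5)*(9+y))+(5+0))+(((4*1)+0)*((b*8)*(z*6))))))
Step 1: at root: (1*((3*a)*((((a*5)*(9+y))+(5+0))+(((4*1)+0)*((b*8)*(z*6)))))) -> ((3*a)*((((a*5)*(9+y))+(5+0))+(((4*1)+0)*((b*8)*(z*6))))); overall: (1*((3*a)*((((a*5)*(9+y))+(5+0))+(((4*1)+0)*((b*8)*(z*6)))))) -> ((3*a)*((((a*5)*(9+y))+(5+0))+(((4*1)+0)*((b*8)*(z*6)))))
Step 2: at RLR: (5+0) -> 5; overall: ((3*a)*((((a*5)*(9+y))+(5+0))+(((4*1)+0)*((b*8)*(z*6))))) -> ((3*a)*((((a*5)*(9+y))+5)+(((4*1)+0)*((b*8)*(z*6)))))
Step 3: at RRL: ((4*1)+0) -> (4*1); overall: ((3*a)*((((a*5)*(9+y))+5)+(((4*1)+0)*((b*8)*(z*6))))) -> ((3*a)*((((a*5)*(9+y))+5)+((4*1)*((b*8)*(z*6)))))
Step 4: at RRL: (4*1) -> 4; overall: ((3*a)*((((a*5)*(9+y))+5)+((4*1)*((b*8)*(z*6))))) -> ((3*a)*((((a*5)*(9+y))+5)+(4*((b*8)*(z*6)))))
Fixed point: ((3*a)*((((a*5)*(9+y))+5)+(4*((b*8)*(z*6)))))

Answer: ((3*a)*((((a*5)*(9+y))+5)+(4*((b*8)*(z*6)))))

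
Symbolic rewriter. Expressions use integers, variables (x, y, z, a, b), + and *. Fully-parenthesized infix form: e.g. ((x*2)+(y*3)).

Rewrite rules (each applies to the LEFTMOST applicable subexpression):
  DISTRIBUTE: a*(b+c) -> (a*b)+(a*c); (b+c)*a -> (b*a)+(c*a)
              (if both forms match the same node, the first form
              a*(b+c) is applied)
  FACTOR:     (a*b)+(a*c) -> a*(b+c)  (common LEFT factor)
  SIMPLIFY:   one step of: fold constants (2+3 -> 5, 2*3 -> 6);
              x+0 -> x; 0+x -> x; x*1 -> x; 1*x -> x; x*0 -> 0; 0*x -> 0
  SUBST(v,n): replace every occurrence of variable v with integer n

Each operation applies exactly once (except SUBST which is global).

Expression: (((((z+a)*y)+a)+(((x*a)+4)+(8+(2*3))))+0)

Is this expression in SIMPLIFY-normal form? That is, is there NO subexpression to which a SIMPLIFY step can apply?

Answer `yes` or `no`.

Answer: no

Derivation:
Expression: (((((z+a)*y)+a)+(((x*a)+4)+(8+(2*3))))+0)
Scanning for simplifiable subexpressions (pre-order)...
  at root: (((((z+a)*y)+a)+(((x*a)+4)+(8+(2*3))))+0) (SIMPLIFIABLE)
  at L: ((((z+a)*y)+a)+(((x*a)+4)+(8+(2*3)))) (not simplifiable)
  at LL: (((z+a)*y)+a) (not simplifiable)
  at LLL: ((z+a)*y) (not simplifiable)
  at LLLL: (z+a) (not simplifiable)
  at LR: (((x*a)+4)+(8+(2*3))) (not simplifiable)
  at LRL: ((x*a)+4) (not simplifiable)
  at LRLL: (x*a) (not simplifiable)
  at LRR: (8+(2*3)) (not simplifiable)
  at LRRR: (2*3) (SIMPLIFIABLE)
Found simplifiable subexpr at path root: (((((z+a)*y)+a)+(((x*a)+4)+(8+(2*3))))+0)
One SIMPLIFY step would give: ((((z+a)*y)+a)+(((x*a)+4)+(8+(2*3))))
-> NOT in normal form.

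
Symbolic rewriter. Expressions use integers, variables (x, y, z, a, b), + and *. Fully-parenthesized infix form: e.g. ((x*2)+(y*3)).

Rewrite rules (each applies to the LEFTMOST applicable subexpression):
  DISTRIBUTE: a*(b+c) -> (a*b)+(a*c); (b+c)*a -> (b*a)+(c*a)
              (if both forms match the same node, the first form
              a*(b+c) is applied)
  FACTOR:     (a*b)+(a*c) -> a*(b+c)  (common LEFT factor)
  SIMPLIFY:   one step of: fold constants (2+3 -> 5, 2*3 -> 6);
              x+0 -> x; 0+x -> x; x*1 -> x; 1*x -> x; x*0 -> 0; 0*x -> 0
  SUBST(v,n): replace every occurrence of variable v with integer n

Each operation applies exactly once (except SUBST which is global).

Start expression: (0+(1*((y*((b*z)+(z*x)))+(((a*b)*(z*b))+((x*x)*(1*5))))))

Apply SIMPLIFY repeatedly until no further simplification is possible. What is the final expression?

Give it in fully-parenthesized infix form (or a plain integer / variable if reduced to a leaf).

Answer: ((y*((b*z)+(z*x)))+(((a*b)*(z*b))+((x*x)*5)))

Derivation:
Start: (0+(1*((y*((b*z)+(z*x)))+(((a*b)*(z*b))+((x*x)*(1*5))))))
Step 1: at root: (0+(1*((y*((b*z)+(z*x)))+(((a*b)*(z*b))+((x*x)*(1*5)))))) -> (1*((y*((b*z)+(z*x)))+(((a*b)*(z*b))+((x*x)*(1*5))))); overall: (0+(1*((y*((b*z)+(z*x)))+(((a*b)*(z*b))+((x*x)*(1*5)))))) -> (1*((y*((b*z)+(z*x)))+(((a*b)*(z*b))+((x*x)*(1*5)))))
Step 2: at root: (1*((y*((b*z)+(z*x)))+(((a*b)*(z*b))+((x*x)*(1*5))))) -> ((y*((b*z)+(z*x)))+(((a*b)*(z*b))+((x*x)*(1*5)))); overall: (1*((y*((b*z)+(z*x)))+(((a*b)*(z*b))+((x*x)*(1*5))))) -> ((y*((b*z)+(z*x)))+(((a*b)*(z*b))+((x*x)*(1*5))))
Step 3: at RRR: (1*5) -> 5; overall: ((y*((b*z)+(z*x)))+(((a*b)*(z*b))+((x*x)*(1*5)))) -> ((y*((b*z)+(z*x)))+(((a*b)*(z*b))+((x*x)*5)))
Fixed point: ((y*((b*z)+(z*x)))+(((a*b)*(z*b))+((x*x)*5)))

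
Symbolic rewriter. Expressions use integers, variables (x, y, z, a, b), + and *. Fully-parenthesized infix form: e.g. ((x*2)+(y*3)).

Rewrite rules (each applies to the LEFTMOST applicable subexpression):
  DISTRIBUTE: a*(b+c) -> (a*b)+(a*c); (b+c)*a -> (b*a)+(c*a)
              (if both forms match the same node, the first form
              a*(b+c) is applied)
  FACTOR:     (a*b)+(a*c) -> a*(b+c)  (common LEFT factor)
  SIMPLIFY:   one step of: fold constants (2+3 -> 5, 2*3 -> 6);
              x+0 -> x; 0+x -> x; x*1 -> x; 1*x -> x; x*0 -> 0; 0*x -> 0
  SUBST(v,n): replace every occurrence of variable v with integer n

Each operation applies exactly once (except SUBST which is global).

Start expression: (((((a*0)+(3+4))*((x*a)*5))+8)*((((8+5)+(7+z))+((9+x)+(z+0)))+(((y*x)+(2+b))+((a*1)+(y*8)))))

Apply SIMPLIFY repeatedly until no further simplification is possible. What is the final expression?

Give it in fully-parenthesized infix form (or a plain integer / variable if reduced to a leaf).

Start: (((((a*0)+(3+4))*((x*a)*5))+8)*((((8+5)+(7+z))+((9+x)+(z+0)))+(((y*x)+(2+b))+((a*1)+(y*8)))))
Step 1: at LLLL: (a*0) -> 0; overall: (((((a*0)+(3+4))*((x*a)*5))+8)*((((8+5)+(7+z))+((9+x)+(z+0)))+(((y*x)+(2+b))+((a*1)+(y*8))))) -> ((((0+(3+4))*((x*a)*5))+8)*((((8+5)+(7+z))+((9+x)+(z+0)))+(((y*x)+(2+b))+((a*1)+(y*8)))))
Step 2: at LLL: (0+(3+4)) -> (3+4); overall: ((((0+(3+4))*((x*a)*5))+8)*((((8+5)+(7+z))+((9+x)+(z+0)))+(((y*x)+(2+b))+((a*1)+(y*8))))) -> ((((3+4)*((x*a)*5))+8)*((((8+5)+(7+z))+((9+x)+(z+0)))+(((y*x)+(2+b))+((a*1)+(y*8)))))
Step 3: at LLL: (3+4) -> 7; overall: ((((3+4)*((x*a)*5))+8)*((((8+5)+(7+z))+((9+x)+(z+0)))+(((y*x)+(2+b))+((a*1)+(y*8))))) -> (((7*((x*a)*5))+8)*((((8+5)+(7+z))+((9+x)+(z+0)))+(((y*x)+(2+b))+((a*1)+(y*8)))))
Step 4: at RLLL: (8+5) -> 13; overall: (((7*((x*a)*5))+8)*((((8+5)+(7+z))+((9+x)+(z+0)))+(((y*x)+(2+b))+((a*1)+(y*8))))) -> (((7*((x*a)*5))+8)*(((13+(7+z))+((9+x)+(z+0)))+(((y*x)+(2+b))+((a*1)+(y*8)))))
Step 5: at RLRR: (z+0) -> z; overall: (((7*((x*a)*5))+8)*(((13+(7+z))+((9+x)+(z+0)))+(((y*x)+(2+b))+((a*1)+(y*8))))) -> (((7*((x*a)*5))+8)*(((13+(7+z))+((9+x)+z))+(((y*x)+(2+b))+((a*1)+(y*8)))))
Step 6: at RRRL: (a*1) -> a; overall: (((7*((x*a)*5))+8)*(((13+(7+z))+((9+x)+z))+(((y*x)+(2+b))+((a*1)+(y*8))))) -> (((7*((x*a)*5))+8)*(((13+(7+z))+((9+x)+z))+(((y*x)+(2+b))+(a+(y*8)))))
Fixed point: (((7*((x*a)*5))+8)*(((13+(7+z))+((9+x)+z))+(((y*x)+(2+b))+(a+(y*8)))))

Answer: (((7*((x*a)*5))+8)*(((13+(7+z))+((9+x)+z))+(((y*x)+(2+b))+(a+(y*8)))))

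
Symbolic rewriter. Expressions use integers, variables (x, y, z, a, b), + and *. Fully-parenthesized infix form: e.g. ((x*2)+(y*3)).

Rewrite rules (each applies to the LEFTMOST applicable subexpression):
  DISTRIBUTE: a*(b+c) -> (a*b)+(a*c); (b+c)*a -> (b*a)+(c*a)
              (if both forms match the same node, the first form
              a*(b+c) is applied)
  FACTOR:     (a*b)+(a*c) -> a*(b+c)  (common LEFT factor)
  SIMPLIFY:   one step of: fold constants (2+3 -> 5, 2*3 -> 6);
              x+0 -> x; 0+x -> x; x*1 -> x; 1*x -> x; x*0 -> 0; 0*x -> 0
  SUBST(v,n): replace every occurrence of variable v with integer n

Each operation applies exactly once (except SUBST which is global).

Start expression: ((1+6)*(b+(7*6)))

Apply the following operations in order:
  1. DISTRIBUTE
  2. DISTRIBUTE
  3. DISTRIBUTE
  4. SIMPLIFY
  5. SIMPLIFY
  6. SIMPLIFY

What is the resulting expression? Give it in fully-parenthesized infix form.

Answer: ((b+(6*b))+(42+(6*(7*6))))

Derivation:
Start: ((1+6)*(b+(7*6)))
Apply DISTRIBUTE at root (target: ((1+6)*(b+(7*6)))): ((1+6)*(b+(7*6))) -> (((1+6)*b)+((1+6)*(7*6)))
Apply DISTRIBUTE at L (target: ((1+6)*b)): (((1+6)*b)+((1+6)*(7*6))) -> (((1*b)+(6*b))+((1+6)*(7*6)))
Apply DISTRIBUTE at R (target: ((1+6)*(7*6))): (((1*b)+(6*b))+((1+6)*(7*6))) -> (((1*b)+(6*b))+((1*(7*6))+(6*(7*6))))
Apply SIMPLIFY at LL (target: (1*b)): (((1*b)+(6*b))+((1*(7*6))+(6*(7*6)))) -> ((b+(6*b))+((1*(7*6))+(6*(7*6))))
Apply SIMPLIFY at RL (target: (1*(7*6))): ((b+(6*b))+((1*(7*6))+(6*(7*6)))) -> ((b+(6*b))+((7*6)+(6*(7*6))))
Apply SIMPLIFY at RL (target: (7*6)): ((b+(6*b))+((7*6)+(6*(7*6)))) -> ((b+(6*b))+(42+(6*(7*6))))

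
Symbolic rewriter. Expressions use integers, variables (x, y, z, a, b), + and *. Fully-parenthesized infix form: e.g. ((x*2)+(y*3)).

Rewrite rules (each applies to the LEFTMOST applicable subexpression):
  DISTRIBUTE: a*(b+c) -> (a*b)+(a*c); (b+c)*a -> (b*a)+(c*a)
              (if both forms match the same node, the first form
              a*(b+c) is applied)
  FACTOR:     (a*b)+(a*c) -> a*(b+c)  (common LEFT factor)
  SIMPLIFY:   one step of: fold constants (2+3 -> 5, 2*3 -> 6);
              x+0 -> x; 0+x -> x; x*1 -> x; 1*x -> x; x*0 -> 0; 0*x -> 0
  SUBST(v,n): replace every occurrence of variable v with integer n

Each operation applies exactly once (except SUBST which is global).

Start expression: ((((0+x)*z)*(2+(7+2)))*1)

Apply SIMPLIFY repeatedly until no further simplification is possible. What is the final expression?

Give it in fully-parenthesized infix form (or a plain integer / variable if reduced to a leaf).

Start: ((((0+x)*z)*(2+(7+2)))*1)
Step 1: at root: ((((0+x)*z)*(2+(7+2)))*1) -> (((0+x)*z)*(2+(7+2))); overall: ((((0+x)*z)*(2+(7+2)))*1) -> (((0+x)*z)*(2+(7+2)))
Step 2: at LL: (0+x) -> x; overall: (((0+x)*z)*(2+(7+2))) -> ((x*z)*(2+(7+2)))
Step 3: at RR: (7+2) -> 9; overall: ((x*z)*(2+(7+2))) -> ((x*z)*(2+9))
Step 4: at R: (2+9) -> 11; overall: ((x*z)*(2+9)) -> ((x*z)*11)
Fixed point: ((x*z)*11)

Answer: ((x*z)*11)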